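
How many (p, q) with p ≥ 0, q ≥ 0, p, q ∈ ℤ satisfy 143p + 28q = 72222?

gcd(143, 28):
  143 = 5*28 + 3
  28 = 9*3 + 1
  3 = 3*1
so gcd(143, 28) = 1.
Back-substitute for Bézout coefficients:
  1 = 28 - 9*3
  ... = 143*(-9) + 28*(46)
Scale by 72222: one solution is (-649998, 3322212). Reduce p mod 28: (22, 2467).
General: p = 22 + 28t, q = 2467 - 143t.
p ≥ 0 ⇒ t ≥ 0; q ≥ 0 ⇒ t ≤ 17. So t ∈ [0, 17]: 18 solutions.

18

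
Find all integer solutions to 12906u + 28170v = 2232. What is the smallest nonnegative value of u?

gcd(28170, 12906) = 18  (28170 = 2·12906 + 2358, 12906 = 5·2358 + 1116, 2358 = 2·1116 + 126, 1116 = 8·126 + 108, 126 = 1·108 + 18, 108 = 6·18).
18 divides 2232, so solutions exist.
Back-substituting, 12906·(-227) + 28170·(104) = 18.
Scale by 2232/18 = 124: (u₀, v₀) = (-28148, 12896).
General solution: u = -28148 + 1565t, v = 12896 - 717t for integer t.
u ≥ 0: smallest is -28148 mod 1565 = 22 (at t = 18), with v = -10.

22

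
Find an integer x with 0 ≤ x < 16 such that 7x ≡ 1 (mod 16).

7

gcd(16, 7):
  16 = 2·7 + 2
  7 = 3·2 + 1
  2 = 2·1
so gcd(16, 7) = 1.
Back-substitute for Bézout coefficients:
  1 = 7 - 3·2
  ... = 7·(7) + 16·(-3)
So 7·7 ≡ 1 (mod 16), and 7 mod 16 = 7.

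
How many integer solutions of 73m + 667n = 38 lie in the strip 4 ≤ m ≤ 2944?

gcd(667, 73) = 1  (667 = 9×73 + 10, 73 = 7×10 + 3, 10 = 3×3 + 1, 3 = 3×1).
Back-substituting, 73×(-201) + 667×(22) = 1.
Scale by 38: particular solution (-7638, 836); reduce m mod 667: (366, -40).
General solution: m = 366 + 667t, n = -40 - 73t for integer t.
4 ≤ 366 + 667t ≤ 2944 gives t ∈ [0, 3], which is 4 values.

4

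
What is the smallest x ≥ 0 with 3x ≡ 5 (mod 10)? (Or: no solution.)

gcd(10, 3) = 1  (10 = 3·3 + 1, 3 = 3·1).
1 divides 5, so solutions exist.
Back-substituting, 3·(-3) + 10·(1) = 1.
So 3·(-3) ≡ 1 (mod 10); multiply by 5: x ≡ -15 (mod 10).
Smallest nonnegative: x = -15 mod 10 = 5.

5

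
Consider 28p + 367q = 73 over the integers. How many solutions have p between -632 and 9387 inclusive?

gcd(367, 28) = 1  (367 = 13×28 + 3, 28 = 9×3 + 1, 3 = 3×1).
Back-substituting, 28×(118) + 367×(-9) = 1.
Scale by 73: particular solution (8614, -657); reduce p mod 367: (173, -13).
General solution: p = 173 + 367t, q = -13 - 28t for integer t.
-632 ≤ 173 + 367t ≤ 9387 gives t ∈ [-2, 25], which is 28 values.

28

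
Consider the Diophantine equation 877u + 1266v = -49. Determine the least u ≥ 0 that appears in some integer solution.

gcd(1266, 877) = 1.
1 divides -49, so solutions exist.
By Bézout, 877·(-179) + 1266·(124) = 1.
Scale by -49/1 = -49: (u₀, v₀) = (8771, -6076).
General solution: u = 8771 + 1266t, v = -6076 - 877t for integer t.
u ≥ 0: smallest is 8771 mod 1266 = 1175 (at t = -6), with v = -814.

1175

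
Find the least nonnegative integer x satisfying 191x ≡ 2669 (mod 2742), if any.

gcd(2742, 191) = 1.
1 divides 2669, so solutions exist.
By Bézout, 191·(-847) + 2742·(59) = 1.
So 191·(-847) ≡ 1 (mod 2742); multiply by 2669: x ≡ -2260643 (mod 2742).
Smallest nonnegative: x = -2260643 mod 2742 = 1507.

1507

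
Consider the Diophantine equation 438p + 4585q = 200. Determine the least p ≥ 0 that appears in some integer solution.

2115

gcd(4585, 438):
  4585 = 10×438 + 205
  438 = 2×205 + 28
  205 = 7×28 + 9
  28 = 3×9 + 1
  9 = 9×1
so gcd(4585, 438) = 1.
1 divides 200, so solutions exist.
Back-substitute for Bézout coefficients:
  1 = 28 - 3×9
  ... = 438×(492) + 4585×(-47)
Scale by 200/1 = 200: (p₀, q₀) = (98400, -9400).
General solution: p = 98400 + 4585t, q = -9400 - 438t for integer t.
p ≥ 0: smallest is 98400 mod 4585 = 2115 (at t = -21), with q = -202.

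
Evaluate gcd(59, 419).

1

gcd(419, 59):
  419 = 7×59 + 6
  59 = 9×6 + 5
  6 = 1×5 + 1
  5 = 5×1
so gcd(419, 59) = 1.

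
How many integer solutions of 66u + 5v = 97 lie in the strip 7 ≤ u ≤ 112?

22

gcd(66, 5) = 1.
By Bézout, 66×(1) + 5×(-13) = 1.
Particular solution: (2, -7).
General solution: u = 2 + 5t, v = -7 - 66t for integer t.
7 ≤ 2 + 5t ≤ 112 gives t ∈ [1, 22], which is 22 values.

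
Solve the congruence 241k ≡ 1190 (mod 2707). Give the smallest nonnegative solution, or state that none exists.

443

gcd(2707, 241) = 1.
1 divides 1190, so solutions exist.
By Bézout, 241*(-1112) + 2707*(99) = 1.
So 241*(-1112) ≡ 1 (mod 2707); multiply by 1190: k ≡ -1323280 (mod 2707).
Smallest nonnegative: k = -1323280 mod 2707 = 443.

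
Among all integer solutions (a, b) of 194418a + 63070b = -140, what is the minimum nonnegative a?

2640

gcd(194418, 63070):
  194418 = 3·63070 + 5208
  63070 = 12·5208 + 574
  5208 = 9·574 + 42
  574 = 13·42 + 28
  42 = 1·28 + 14
  28 = 2·14
so gcd(194418, 63070) = 14.
14 divides -140, so solutions exist.
Back-substitute for Bézout coefficients:
  14 = 42 - 1·28
  ... = 194418·(1538) + 63070·(-4741)
Scale by -140/14 = -10: (a₀, b₀) = (-15380, 47410).
General solution: a = -15380 + 4505t, b = 47410 - 13887t for integer t.
a ≥ 0: smallest is -15380 mod 4505 = 2640 (at t = 4), with b = -8138.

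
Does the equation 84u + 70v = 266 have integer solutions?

yes

gcd(84, 70) = 14  (84 = 1×70 + 14, 70 = 5×14).
14 divides 266, so integer solutions exist.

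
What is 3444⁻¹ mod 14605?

gcd(14605, 3444):
  14605 = 4*3444 + 829
  3444 = 4*829 + 128
  829 = 6*128 + 61
  128 = 2*61 + 6
  61 = 10*6 + 1
  6 = 6*1
so gcd(14605, 3444) = 1.
Back-substitute for Bézout coefficients:
  1 = 61 - 10*6
  ... = 3444*(-2396) + 14605*(565)
So 3444*-2396 ≡ 1 (mod 14605), and -2396 mod 14605 = 12209.

12209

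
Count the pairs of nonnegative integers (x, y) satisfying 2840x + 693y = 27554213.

gcd(2840, 693) = 1  (2840 = 4·693 + 68, 693 = 10·68 + 13, 68 = 5·13 + 3, 13 = 4·3 + 1, 3 = 3·1).
Back-substituting, 2840·(-214) + 693·(877) = 1.
Scale by 27554213: one solution is (-5896601582, 24165044801). Reduce x mod 693: (283, 38601).
General: x = 283 + 693t, y = 38601 - 2840t.
x ≥ 0 ⇒ t ≥ 0; y ≥ 0 ⇒ t ≤ 13. So t ∈ [0, 13]: 14 solutions.

14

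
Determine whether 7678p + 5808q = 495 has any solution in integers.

gcd(7678, 5808) = 22  (7678 = 1·5808 + 1870, 5808 = 3·1870 + 198, 1870 = 9·198 + 88, 198 = 2·88 + 22, 88 = 4·22).
22 does not divide 495 (remainder 11), so no integer solutions.

no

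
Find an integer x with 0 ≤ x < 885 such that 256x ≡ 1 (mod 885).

gcd(885, 256) = 1  (885 = 3·256 + 117, 256 = 2·117 + 22, 117 = 5·22 + 7, 22 = 3·7 + 1, 7 = 7·1).
Back-substituting, 256·(121) + 885·(-35) = 1.
So 256·121 ≡ 1 (mod 885), and 121 mod 885 = 121.

121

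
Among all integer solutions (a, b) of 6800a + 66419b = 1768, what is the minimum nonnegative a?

gcd(66419, 6800) = 17  (66419 = 9·6800 + 5219, 6800 = 1·5219 + 1581, 5219 = 3·1581 + 476, 1581 = 3·476 + 153, 476 = 3·153 + 17, 153 = 9·17).
17 divides 1768, so solutions exist.
Back-substituting, 6800·(-420) + 66419·(43) = 17.
Scale by 1768/17 = 104: (a₀, b₀) = (-43680, 4472).
General solution: a = -43680 + 3907t, b = 4472 - 400t for integer t.
a ≥ 0: smallest is -43680 mod 3907 = 3204 (at t = 12), with b = -328.

3204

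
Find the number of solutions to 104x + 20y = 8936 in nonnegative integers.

17

gcd(104, 20):
  104 = 5·20 + 4
  20 = 5·4
so gcd(104, 20) = 4.
Back-substitute for Bézout coefficients:
  4 = 104 - 5·20
  ... = 104·(1) + 20·(-5)
Scale by 2234: one solution is (2234, -11170). Reduce x mod 5: (4, 426).
General: x = 4 + 5t, y = 426 - 26t.
x ≥ 0 ⇒ t ≥ 0; y ≥ 0 ⇒ t ≤ 16. So t ∈ [0, 16]: 17 solutions.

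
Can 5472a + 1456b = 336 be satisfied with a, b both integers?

yes

gcd(5472, 1456) = 16.
16 divides 336, so integer solutions exist.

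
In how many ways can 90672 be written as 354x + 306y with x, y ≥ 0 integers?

5

gcd(354, 306):
  354 = 1*306 + 48
  306 = 6*48 + 18
  48 = 2*18 + 12
  18 = 1*12 + 6
  12 = 2*6
so gcd(354, 306) = 6.
Back-substitute for Bézout coefficients:
  6 = 18 - 1*12
  ... = 354*(-19) + 306*(22)
Scale by 15112: one solution is (-287128, 332464). Reduce x mod 51: (2, 294).
General: x = 2 + 51t, y = 294 - 59t.
x ≥ 0 ⇒ t ≥ 0; y ≥ 0 ⇒ t ≤ 4. So t ∈ [0, 4]: 5 solutions.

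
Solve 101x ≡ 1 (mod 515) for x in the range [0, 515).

51

gcd(515, 101):
  515 = 5·101 + 10
  101 = 10·10 + 1
  10 = 10·1
so gcd(515, 101) = 1.
Back-substitute for Bézout coefficients:
  1 = 101 - 10·10
  ... = 101·(51) + 515·(-10)
So 101·51 ≡ 1 (mod 515), and 51 mod 515 = 51.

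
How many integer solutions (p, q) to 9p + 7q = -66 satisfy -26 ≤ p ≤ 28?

8

gcd(9, 7) = 1.
By Bézout, 9*(-3) + 7*(4) = 1.
Particular solution: (2, -12).
General solution: p = 2 + 7t, q = -12 - 9t for integer t.
-26 ≤ 2 + 7t ≤ 28 gives t ∈ [-4, 3], which is 8 values.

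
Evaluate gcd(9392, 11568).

gcd(11568, 9392):
  11568 = 1*9392 + 2176
  9392 = 4*2176 + 688
  2176 = 3*688 + 112
  688 = 6*112 + 16
  112 = 7*16
so gcd(11568, 9392) = 16.

16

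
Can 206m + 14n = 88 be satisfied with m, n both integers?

yes

gcd(206, 14) = 2  (206 = 14·14 + 10, 14 = 1·10 + 4, 10 = 2·4 + 2, 4 = 2·2).
2 divides 88, so integer solutions exist.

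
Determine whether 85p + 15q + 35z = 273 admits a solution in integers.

no

gcd(85, 15) = 5  (85 = 5·15 + 10, 15 = 1·10 + 5, 10 = 2·5).
gcd(5, 35) = 5.
5 does not divide 273 (remainder 3), so no integer solutions.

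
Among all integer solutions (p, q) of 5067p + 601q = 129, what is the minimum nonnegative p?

511

gcd(5067, 601) = 1  (5067 = 8·601 + 259, 601 = 2·259 + 83, 259 = 3·83 + 10, 83 = 8·10 + 3, 10 = 3·3 + 1, 3 = 3·1).
1 divides 129, so solutions exist.
Back-substituting, 5067·(181) + 601·(-1526) = 1.
Scale by 129/1 = 129: (p₀, q₀) = (23349, -196854).
General solution: p = 23349 + 601t, q = -196854 - 5067t for integer t.
p ≥ 0: smallest is 23349 mod 601 = 511 (at t = -38), with q = -4308.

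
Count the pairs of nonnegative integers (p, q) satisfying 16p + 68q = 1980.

gcd(68, 16) = 4  (68 = 4×16 + 4, 16 = 4×4).
Back-substituting, 16×(-4) + 68×(1) = 4.
Scale by 495: one solution is (-1980, 495). Reduce p mod 17: (9, 27).
General: p = 9 + 17t, q = 27 - 4t.
p ≥ 0 ⇒ t ≥ 0; q ≥ 0 ⇒ t ≤ 6. So t ∈ [0, 6]: 7 solutions.

7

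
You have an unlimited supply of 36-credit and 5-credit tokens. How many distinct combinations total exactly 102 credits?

1

Need nonnegative integers with 36j + 5k = 102.
gcd(36, 5) = 1, and 36·(1) + 5·(-7) = 1.
So (j₀, k₀) = (102, -714); general j = 102 + 5t, k = -714 - 36t.
j ≥ 0 ⇒ t ≥ -20; k ≥ 0 ⇒ t ≤ -20. That's 1 value of t.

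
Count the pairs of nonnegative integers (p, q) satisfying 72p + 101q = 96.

0

gcd(101, 72):
  101 = 1×72 + 29
  72 = 2×29 + 14
  29 = 2×14 + 1
  14 = 14×1
so gcd(101, 72) = 1.
Back-substitute for Bézout coefficients:
  1 = 29 - 2×14
  ... = 72×(-7) + 101×(5)
Scale by 96: one solution is (-672, 480). Reduce p mod 101: (35, -24).
General: p = 35 + 101t, q = -24 - 72t.
p ≥ 0 ⇒ t ≥ 0; q ≥ 0 ⇒ t ≤ -1. So t ∈ [0, -1]: 0 solutions.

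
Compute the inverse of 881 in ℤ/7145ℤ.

6261

gcd(7145, 881):
  7145 = 8·881 + 97
  881 = 9·97 + 8
  97 = 12·8 + 1
  8 = 8·1
so gcd(7145, 881) = 1.
Back-substitute for Bézout coefficients:
  1 = 97 - 12·8
  ... = 881·(-884) + 7145·(109)
So 881·-884 ≡ 1 (mod 7145), and -884 mod 7145 = 6261.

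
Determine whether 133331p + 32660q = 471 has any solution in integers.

no

gcd(133331, 32660) = 23  (133331 = 4*32660 + 2691, 32660 = 12*2691 + 368, 2691 = 7*368 + 115, 368 = 3*115 + 23, 115 = 5*23).
23 does not divide 471 (remainder 11), so no integer solutions.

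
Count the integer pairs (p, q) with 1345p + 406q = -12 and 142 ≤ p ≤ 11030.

27

gcd(1345, 406):
  1345 = 3*406 + 127
  406 = 3*127 + 25
  127 = 5*25 + 2
  25 = 12*2 + 1
  2 = 2*1
so gcd(1345, 406) = 1.
Back-substitute for Bézout coefficients:
  1 = 25 - 12*2
  ... = 1345*(-195) + 406*(646)
Scale by -12: particular solution (2340, -7752); reduce p mod 406: (310, -1027).
General solution: p = 310 + 406t, q = -1027 - 1345t for integer t.
142 ≤ 310 + 406t ≤ 11030 gives t ∈ [0, 26], which is 27 values.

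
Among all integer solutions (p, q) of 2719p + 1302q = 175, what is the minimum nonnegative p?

511

gcd(2719, 1302):
  2719 = 2*1302 + 115
  1302 = 11*115 + 37
  115 = 3*37 + 4
  37 = 9*4 + 1
  4 = 4*1
so gcd(2719, 1302) = 1.
1 divides 175, so solutions exist.
Back-substitute for Bézout coefficients:
  1 = 37 - 9*4
  ... = 2719*(-317) + 1302*(662)
Scale by 175/1 = 175: (p₀, q₀) = (-55475, 115850).
General solution: p = -55475 + 1302t, q = 115850 - 2719t for integer t.
p ≥ 0: smallest is -55475 mod 1302 = 511 (at t = 43), with q = -1067.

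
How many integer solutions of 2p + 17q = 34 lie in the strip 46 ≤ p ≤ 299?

gcd(17, 2) = 1  (17 = 8·2 + 1, 2 = 2·1).
Back-substituting, 2·(-8) + 17·(1) = 1.
Scale by 34: particular solution (-272, 34); reduce p mod 17: (0, 2).
General solution: p = 0 + 17t, q = 2 - 2t for integer t.
46 ≤ 0 + 17t ≤ 299 gives t ∈ [3, 17], which is 15 values.

15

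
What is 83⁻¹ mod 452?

gcd(452, 83):
  452 = 5×83 + 37
  83 = 2×37 + 9
  37 = 4×9 + 1
  9 = 9×1
so gcd(452, 83) = 1.
Back-substitute for Bézout coefficients:
  1 = 37 - 4×9
  ... = 83×(-49) + 452×(9)
So 83×-49 ≡ 1 (mod 452), and -49 mod 452 = 403.

403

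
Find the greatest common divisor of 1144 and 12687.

gcd(12687, 1144):
  12687 = 11*1144 + 103
  1144 = 11*103 + 11
  103 = 9*11 + 4
  11 = 2*4 + 3
  4 = 1*3 + 1
  3 = 3*1
so gcd(12687, 1144) = 1.

1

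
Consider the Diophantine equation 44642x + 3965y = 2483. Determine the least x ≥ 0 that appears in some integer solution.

gcd(44642, 3965):
  44642 = 11·3965 + 1027
  3965 = 3·1027 + 884
  1027 = 1·884 + 143
  884 = 6·143 + 26
  143 = 5·26 + 13
  26 = 2·13
so gcd(44642, 3965) = 13.
13 divides 2483, so solutions exist.
Back-substitute for Bézout coefficients:
  13 = 143 - 5·26
  ... = 44642·(139) + 3965·(-1565)
Scale by 2483/13 = 191: (x₀, y₀) = (26549, -298915).
General solution: x = 26549 + 305t, y = -298915 - 3434t for integer t.
x ≥ 0: smallest is 26549 mod 305 = 14 (at t = -87), with y = -157.

14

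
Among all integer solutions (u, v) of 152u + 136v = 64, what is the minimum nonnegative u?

4

gcd(152, 136):
  152 = 1·136 + 16
  136 = 8·16 + 8
  16 = 2·8
so gcd(152, 136) = 8.
8 divides 64, so solutions exist.
Back-substitute for Bézout coefficients:
  8 = 136 - 8·16
  ... = 152·(-8) + 136·(9)
Scale by 64/8 = 8: (u₀, v₀) = (-64, 72).
General solution: u = -64 + 17t, v = 72 - 19t for integer t.
u ≥ 0: smallest is -64 mod 17 = 4 (at t = 4), with v = -4.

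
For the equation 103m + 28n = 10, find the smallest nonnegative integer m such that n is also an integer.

2

gcd(103, 28) = 1.
1 divides 10, so solutions exist.
By Bézout, 103×(3) + 28×(-11) = 1.
Scale by 10/1 = 10: (m₀, n₀) = (30, -110).
General solution: m = 30 + 28t, n = -110 - 103t for integer t.
m ≥ 0: smallest is 30 mod 28 = 2 (at t = -1), with n = -7.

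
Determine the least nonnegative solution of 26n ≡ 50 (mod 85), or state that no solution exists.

gcd(85, 26):
  85 = 3×26 + 7
  26 = 3×7 + 5
  7 = 1×5 + 2
  5 = 2×2 + 1
  2 = 2×1
so gcd(85, 26) = 1.
1 divides 50, so solutions exist.
Back-substitute for Bézout coefficients:
  1 = 5 - 2×2
  ... = 26×(36) + 85×(-11)
So 26×(36) ≡ 1 (mod 85); multiply by 50: n ≡ 1800 (mod 85).
Smallest nonnegative: n = 1800 mod 85 = 15.

15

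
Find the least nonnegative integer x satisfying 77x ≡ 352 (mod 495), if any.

11

gcd(495, 77) = 11.
11 divides 352, so solutions exist.
By Bézout, 77×(13) + 495×(-2) = 11.
So 77×(13) ≡ 11 (mod 495); multiply by 32: x ≡ 416 (mod 45).
Smallest nonnegative: x = 416 mod 45 = 11.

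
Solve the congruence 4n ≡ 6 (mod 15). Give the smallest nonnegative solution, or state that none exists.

gcd(15, 4) = 1  (15 = 3×4 + 3, 4 = 1×3 + 1, 3 = 3×1).
1 divides 6, so solutions exist.
Back-substituting, 4×(4) + 15×(-1) = 1.
So 4×(4) ≡ 1 (mod 15); multiply by 6: n ≡ 24 (mod 15).
Smallest nonnegative: n = 24 mod 15 = 9.

9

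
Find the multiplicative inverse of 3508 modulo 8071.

gcd(8071, 3508) = 1.
By Bézout, 3508*(-1553) + 8071*(675) = 1.
So 3508*-1553 ≡ 1 (mod 8071), and -1553 mod 8071 = 6518.

6518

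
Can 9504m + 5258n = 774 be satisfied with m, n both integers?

gcd(9504, 5258) = 22.
22 does not divide 774 (remainder 4), so no integer solutions.

no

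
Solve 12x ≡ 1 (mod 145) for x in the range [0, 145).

133

gcd(145, 12) = 1.
By Bézout, 12×(-12) + 145×(1) = 1.
So 12×-12 ≡ 1 (mod 145), and -12 mod 145 = 133.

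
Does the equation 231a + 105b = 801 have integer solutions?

gcd(231, 105) = 21  (231 = 2·105 + 21, 105 = 5·21).
21 does not divide 801 (remainder 3), so no integer solutions.

no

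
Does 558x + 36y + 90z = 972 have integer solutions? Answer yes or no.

yes

gcd(558, 36) = 18.
gcd(18, 90) = 18.
18 divides 972, so integer solutions exist.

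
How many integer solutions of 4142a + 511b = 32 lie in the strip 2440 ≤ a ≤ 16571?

gcd(4142, 511):
  4142 = 8·511 + 54
  511 = 9·54 + 25
  54 = 2·25 + 4
  25 = 6·4 + 1
  4 = 4·1
so gcd(4142, 511) = 1.
Back-substitute for Bézout coefficients:
  1 = 25 - 6·4
  ... = 4142·(-123) + 511·(997)
Scale by 32: particular solution (-3936, 31904); reduce a mod 511: (152, -1232).
General solution: a = 152 + 511t, b = -1232 - 4142t for integer t.
2440 ≤ 152 + 511t ≤ 16571 gives t ∈ [5, 32], which is 28 values.

28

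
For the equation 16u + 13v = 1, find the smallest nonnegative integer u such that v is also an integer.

gcd(16, 13):
  16 = 1×13 + 3
  13 = 4×3 + 1
  3 = 3×1
so gcd(16, 13) = 1.
1 divides 1, so solutions exist.
Back-substitute for Bézout coefficients:
  1 = 13 - 4×3
  ... = 16×(-4) + 13×(5)
Scale by 1/1 = 1: (u₀, v₀) = (-4, 5).
General solution: u = -4 + 13t, v = 5 - 16t for integer t.
u ≥ 0: smallest is -4 mod 13 = 9 (at t = 1), with v = -11.

9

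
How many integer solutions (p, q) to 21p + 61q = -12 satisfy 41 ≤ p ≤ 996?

gcd(61, 21):
  61 = 2*21 + 19
  21 = 1*19 + 2
  19 = 9*2 + 1
  2 = 2*1
so gcd(61, 21) = 1.
Back-substitute for Bézout coefficients:
  1 = 19 - 9*2
  ... = 21*(-29) + 61*(10)
Scale by -12: particular solution (348, -120); reduce p mod 61: (43, -15).
General solution: p = 43 + 61t, q = -15 - 21t for integer t.
41 ≤ 43 + 61t ≤ 996 gives t ∈ [0, 15], which is 16 values.

16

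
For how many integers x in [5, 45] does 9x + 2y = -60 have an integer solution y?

20

gcd(9, 2) = 1.
By Bézout, 9×(1) + 2×(-4) = 1.
Particular solution: (0, -30).
General solution: x = 0 + 2t, y = -30 - 9t for integer t.
5 ≤ 0 + 2t ≤ 45 gives t ∈ [3, 22], which is 20 values.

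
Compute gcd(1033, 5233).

gcd(5233, 1033) = 1  (5233 = 5×1033 + 68, 1033 = 15×68 + 13, 68 = 5×13 + 3, 13 = 4×3 + 1, 3 = 3×1).

1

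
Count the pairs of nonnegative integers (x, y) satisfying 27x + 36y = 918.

gcd(36, 27) = 9  (36 = 1×27 + 9, 27 = 3×9).
Back-substituting, 27×(-1) + 36×(1) = 9.
Scale by 102: one solution is (-102, 102). Reduce x mod 4: (2, 24).
General: x = 2 + 4t, y = 24 - 3t.
x ≥ 0 ⇒ t ≥ 0; y ≥ 0 ⇒ t ≤ 8. So t ∈ [0, 8]: 9 solutions.

9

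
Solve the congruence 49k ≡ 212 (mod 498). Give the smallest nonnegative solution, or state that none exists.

482

gcd(498, 49):
  498 = 10×49 + 8
  49 = 6×8 + 1
  8 = 8×1
so gcd(498, 49) = 1.
1 divides 212, so solutions exist.
Back-substitute for Bézout coefficients:
  1 = 49 - 6×8
  ... = 49×(61) + 498×(-6)
So 49×(61) ≡ 1 (mod 498); multiply by 212: k ≡ 12932 (mod 498).
Smallest nonnegative: k = 12932 mod 498 = 482.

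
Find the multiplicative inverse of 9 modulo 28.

gcd(28, 9):
  28 = 3×9 + 1
  9 = 9×1
so gcd(28, 9) = 1.
Back-substitute for Bézout coefficients:
  1 = 28 - 3×9
  ... = 9×(-3) + 28×(1)
So 9×-3 ≡ 1 (mod 28), and -3 mod 28 = 25.

25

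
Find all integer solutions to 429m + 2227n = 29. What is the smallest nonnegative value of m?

1329

gcd(2227, 429) = 1.
1 divides 29, so solutions exist.
By Bézout, 429·(353) + 2227·(-68) = 1.
Scale by 29/1 = 29: (m₀, n₀) = (10237, -1972).
General solution: m = 10237 + 2227t, n = -1972 - 429t for integer t.
m ≥ 0: smallest is 10237 mod 2227 = 1329 (at t = -4), with n = -256.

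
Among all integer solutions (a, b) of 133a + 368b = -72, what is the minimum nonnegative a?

gcd(368, 133) = 1  (368 = 2*133 + 102, 133 = 1*102 + 31, 102 = 3*31 + 9, 31 = 3*9 + 4, 9 = 2*4 + 1, 4 = 4*1).
1 divides -72, so solutions exist.
Back-substituting, 133*(-83) + 368*(30) = 1.
Scale by -72/1 = -72: (a₀, b₀) = (5976, -2160).
General solution: a = 5976 + 368t, b = -2160 - 133t for integer t.
a ≥ 0: smallest is 5976 mod 368 = 88 (at t = -16), with b = -32.

88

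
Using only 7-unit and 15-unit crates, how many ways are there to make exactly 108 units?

Need nonnegative integers with 7j + 15k = 108.
gcd(7, 15) = 1, and 7·(-2) + 15·(1) = 1.
So (j₀, k₀) = (-216, 108); general j = -216 + 15t, k = 108 - 7t.
j ≥ 0 ⇒ t ≥ 15; k ≥ 0 ⇒ t ≤ 15. That's 1 value of t.

1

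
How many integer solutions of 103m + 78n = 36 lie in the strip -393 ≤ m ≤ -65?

4

gcd(103, 78) = 1.
By Bézout, 103·(25) + 78·(-33) = 1.
Particular solution: (42, -55).
General solution: m = 42 + 78t, n = -55 - 103t for integer t.
-393 ≤ 42 + 78t ≤ -65 gives t ∈ [-5, -2], which is 4 values.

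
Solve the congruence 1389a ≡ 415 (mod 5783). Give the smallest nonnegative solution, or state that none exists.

1241

gcd(5783, 1389) = 1  (5783 = 4*1389 + 227, 1389 = 6*227 + 27, 227 = 8*27 + 11, 27 = 2*11 + 5, 11 = 2*5 + 1, 5 = 5*1).
1 divides 415, so solutions exist.
Back-substituting, 1389*(-1070) + 5783*(257) = 1.
So 1389*(-1070) ≡ 1 (mod 5783); multiply by 415: a ≡ -444050 (mod 5783).
Smallest nonnegative: a = -444050 mod 5783 = 1241.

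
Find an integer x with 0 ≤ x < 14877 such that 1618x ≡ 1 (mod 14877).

1039

gcd(14877, 1618):
  14877 = 9·1618 + 315
  1618 = 5·315 + 43
  315 = 7·43 + 14
  43 = 3·14 + 1
  14 = 14·1
so gcd(14877, 1618) = 1.
Back-substitute for Bézout coefficients:
  1 = 43 - 3·14
  ... = 1618·(1039) + 14877·(-113)
So 1618·1039 ≡ 1 (mod 14877), and 1039 mod 14877 = 1039.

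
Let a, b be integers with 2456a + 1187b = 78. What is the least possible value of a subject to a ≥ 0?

gcd(2456, 1187) = 1.
1 divides 78, so solutions exist.
By Bézout, 2456×(304) + 1187×(-629) = 1.
Scale by 78/1 = 78: (a₀, b₀) = (23712, -49062).
General solution: a = 23712 + 1187t, b = -49062 - 2456t for integer t.
a ≥ 0: smallest is 23712 mod 1187 = 1159 (at t = -19), with b = -2398.

1159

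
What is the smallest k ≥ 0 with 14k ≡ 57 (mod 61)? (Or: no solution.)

52

gcd(61, 14):
  61 = 4*14 + 5
  14 = 2*5 + 4
  5 = 1*4 + 1
  4 = 4*1
so gcd(61, 14) = 1.
1 divides 57, so solutions exist.
Back-substitute for Bézout coefficients:
  1 = 5 - 1*4
  ... = 14*(-13) + 61*(3)
So 14*(-13) ≡ 1 (mod 61); multiply by 57: k ≡ -741 (mod 61).
Smallest nonnegative: k = -741 mod 61 = 52.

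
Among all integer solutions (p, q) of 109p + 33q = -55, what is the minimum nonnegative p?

gcd(109, 33) = 1.
1 divides -55, so solutions exist.
By Bézout, 109·(10) + 33·(-33) = 1.
Scale by -55/1 = -55: (p₀, q₀) = (-550, 1815).
General solution: p = -550 + 33t, q = 1815 - 109t for integer t.
p ≥ 0: smallest is -550 mod 33 = 11 (at t = 17), with q = -38.

11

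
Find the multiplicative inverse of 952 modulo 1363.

gcd(1363, 952):
  1363 = 1·952 + 411
  952 = 2·411 + 130
  411 = 3·130 + 21
  130 = 6·21 + 4
  21 = 5·4 + 1
  4 = 4·1
so gcd(1363, 952) = 1.
Back-substitute for Bézout coefficients:
  1 = 21 - 5·4
  ... = 952·(-325) + 1363·(227)
So 952·-325 ≡ 1 (mod 1363), and -325 mod 1363 = 1038.

1038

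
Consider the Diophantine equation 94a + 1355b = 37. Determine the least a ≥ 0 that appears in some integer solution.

gcd(1355, 94) = 1  (1355 = 14·94 + 39, 94 = 2·39 + 16, 39 = 2·16 + 7, 16 = 2·7 + 2, 7 = 3·2 + 1, 2 = 2·1).
1 divides 37, so solutions exist.
Back-substituting, 94·(-591) + 1355·(41) = 1.
Scale by 37/1 = 37: (a₀, b₀) = (-21867, 1517).
General solution: a = -21867 + 1355t, b = 1517 - 94t for integer t.
a ≥ 0: smallest is -21867 mod 1355 = 1168 (at t = 17), with b = -81.

1168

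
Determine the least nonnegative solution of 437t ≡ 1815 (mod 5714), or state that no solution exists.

gcd(5714, 437):
  5714 = 13*437 + 33
  437 = 13*33 + 8
  33 = 4*8 + 1
  8 = 8*1
so gcd(5714, 437) = 1.
1 divides 1815, so solutions exist.
Back-substitute for Bézout coefficients:
  1 = 33 - 4*8
  ... = 437*(-693) + 5714*(53)
So 437*(-693) ≡ 1 (mod 5714); multiply by 1815: t ≡ -1257795 (mod 5714).
Smallest nonnegative: t = -1257795 mod 5714 = 4999.

4999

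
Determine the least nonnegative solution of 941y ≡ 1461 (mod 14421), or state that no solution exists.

gcd(14421, 941):
  14421 = 15*941 + 306
  941 = 3*306 + 23
  306 = 13*23 + 7
  23 = 3*7 + 2
  7 = 3*2 + 1
  2 = 2*1
so gcd(14421, 941) = 1.
1 divides 1461, so solutions exist.
Back-substitute for Bézout coefficients:
  1 = 7 - 3*2
  ... = 941*(-6268) + 14421*(409)
So 941*(-6268) ≡ 1 (mod 14421); multiply by 1461: y ≡ -9157548 (mod 14421).
Smallest nonnegative: y = -9157548 mod 14421 = 14208.

14208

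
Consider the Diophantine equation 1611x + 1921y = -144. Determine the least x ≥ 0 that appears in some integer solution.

1277

gcd(1921, 1611) = 1  (1921 = 1×1611 + 310, 1611 = 5×310 + 61, 310 = 5×61 + 5, 61 = 12×5 + 1, 5 = 5×1).
1 divides -144, so solutions exist.
Back-substituting, 1611×(378) + 1921×(-317) = 1.
Scale by -144/1 = -144: (x₀, y₀) = (-54432, 45648).
General solution: x = -54432 + 1921t, y = 45648 - 1611t for integer t.
x ≥ 0: smallest is -54432 mod 1921 = 1277 (at t = 29), with y = -1071.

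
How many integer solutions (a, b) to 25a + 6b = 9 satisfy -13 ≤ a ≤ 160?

29

gcd(25, 6):
  25 = 4×6 + 1
  6 = 6×1
so gcd(25, 6) = 1.
Back-substitute for Bézout coefficients:
  1 = 25 - 4×6
  ... = 25×(1) + 6×(-4)
Scale by 9: particular solution (9, -36); reduce a mod 6: (3, -11).
General solution: a = 3 + 6t, b = -11 - 25t for integer t.
-13 ≤ 3 + 6t ≤ 160 gives t ∈ [-2, 26], which is 29 values.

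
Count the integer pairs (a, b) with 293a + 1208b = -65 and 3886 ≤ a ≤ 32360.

24

gcd(1208, 293):
  1208 = 4*293 + 36
  293 = 8*36 + 5
  36 = 7*5 + 1
  5 = 5*1
so gcd(1208, 293) = 1.
Back-substitute for Bézout coefficients:
  1 = 36 - 7*5
  ... = 293*(-235) + 1208*(57)
Scale by -65: particular solution (15275, -3705); reduce a mod 1208: (779, -189).
General solution: a = 779 + 1208t, b = -189 - 293t for integer t.
3886 ≤ 779 + 1208t ≤ 32360 gives t ∈ [3, 26], which is 24 values.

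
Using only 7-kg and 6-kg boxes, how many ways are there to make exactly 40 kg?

Need nonnegative integers with 7j + 6k = 40.
gcd(7, 6) = 1, and 7·(1) + 6·(-1) = 1.
So (j₀, k₀) = (40, -40); general j = 40 + 6t, k = -40 - 7t.
j ≥ 0 ⇒ t ≥ -6; k ≥ 0 ⇒ t ≤ -6. That's 1 value of t.

1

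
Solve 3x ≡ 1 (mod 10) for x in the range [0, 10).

7

gcd(10, 3) = 1.
By Bézout, 3·(-3) + 10·(1) = 1.
So 3·-3 ≡ 1 (mod 10), and -3 mod 10 = 7.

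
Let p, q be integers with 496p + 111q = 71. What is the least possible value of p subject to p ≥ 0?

59

gcd(496, 111) = 1  (496 = 4·111 + 52, 111 = 2·52 + 7, 52 = 7·7 + 3, 7 = 2·3 + 1, 3 = 3·1).
1 divides 71, so solutions exist.
Back-substituting, 496·(-32) + 111·(143) = 1.
Scale by 71/1 = 71: (p₀, q₀) = (-2272, 10153).
General solution: p = -2272 + 111t, q = 10153 - 496t for integer t.
p ≥ 0: smallest is -2272 mod 111 = 59 (at t = 21), with q = -263.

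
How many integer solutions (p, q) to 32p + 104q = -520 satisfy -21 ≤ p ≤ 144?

gcd(104, 32) = 8.
By Bézout, 32·(-3) + 104·(1) = 8.
Particular solution: (0, -5).
General solution: p = 0 + 13t, q = -5 - 4t for integer t.
-21 ≤ 0 + 13t ≤ 144 gives t ∈ [-1, 11], which is 13 values.

13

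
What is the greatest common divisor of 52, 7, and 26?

1

gcd(52, 7) = 1  (52 = 7×7 + 3, 7 = 2×3 + 1, 3 = 3×1).
gcd(1, 26) = 1.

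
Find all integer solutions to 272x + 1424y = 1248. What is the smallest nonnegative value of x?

36

gcd(1424, 272) = 16  (1424 = 5*272 + 64, 272 = 4*64 + 16, 64 = 4*16).
16 divides 1248, so solutions exist.
Back-substituting, 272*(21) + 1424*(-4) = 16.
Scale by 1248/16 = 78: (x₀, y₀) = (1638, -312).
General solution: x = 1638 + 89t, y = -312 - 17t for integer t.
x ≥ 0: smallest is 1638 mod 89 = 36 (at t = -18), with y = -6.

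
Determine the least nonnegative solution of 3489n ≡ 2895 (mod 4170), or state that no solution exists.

455

gcd(4170, 3489) = 3.
3 divides 2895, so solutions exist.
By Bézout, 3489·(447) + 4170·(-374) = 3.
So 3489·(447) ≡ 3 (mod 4170); multiply by 965: n ≡ 431355 (mod 1390).
Smallest nonnegative: n = 431355 mod 1390 = 455.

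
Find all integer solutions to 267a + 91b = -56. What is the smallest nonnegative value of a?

70

gcd(267, 91):
  267 = 2×91 + 85
  91 = 1×85 + 6
  85 = 14×6 + 1
  6 = 6×1
so gcd(267, 91) = 1.
1 divides -56, so solutions exist.
Back-substitute for Bézout coefficients:
  1 = 85 - 14×6
  ... = 267×(15) + 91×(-44)
Scale by -56/1 = -56: (a₀, b₀) = (-840, 2464).
General solution: a = -840 + 91t, b = 2464 - 267t for integer t.
a ≥ 0: smallest is -840 mod 91 = 70 (at t = 10), with b = -206.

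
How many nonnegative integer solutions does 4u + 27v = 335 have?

3

gcd(27, 4):
  27 = 6*4 + 3
  4 = 1*3 + 1
  3 = 3*1
so gcd(27, 4) = 1.
Back-substitute for Bézout coefficients:
  1 = 4 - 1*3
  ... = 4*(7) + 27*(-1)
Scale by 335: one solution is (2345, -335). Reduce u mod 27: (23, 9).
General: u = 23 + 27t, v = 9 - 4t.
u ≥ 0 ⇒ t ≥ 0; v ≥ 0 ⇒ t ≤ 2. So t ∈ [0, 2]: 3 solutions.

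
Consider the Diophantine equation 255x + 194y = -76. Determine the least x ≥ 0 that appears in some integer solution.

gcd(255, 194):
  255 = 1*194 + 61
  194 = 3*61 + 11
  61 = 5*11 + 6
  11 = 1*6 + 5
  6 = 1*5 + 1
  5 = 5*1
so gcd(255, 194) = 1.
1 divides -76, so solutions exist.
Back-substitute for Bézout coefficients:
  1 = 6 - 1*5
  ... = 255*(35) + 194*(-46)
Scale by -76/1 = -76: (x₀, y₀) = (-2660, 3496).
General solution: x = -2660 + 194t, y = 3496 - 255t for integer t.
x ≥ 0: smallest is -2660 mod 194 = 56 (at t = 14), with y = -74.

56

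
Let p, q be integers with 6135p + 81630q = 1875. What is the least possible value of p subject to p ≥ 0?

gcd(81630, 6135) = 15.
15 divides 1875, so solutions exist.
By Bézout, 6135·(-479) + 81630·(36) = 15.
Scale by 1875/15 = 125: (p₀, q₀) = (-59875, 4500).
General solution: p = -59875 + 5442t, q = 4500 - 409t for integer t.
p ≥ 0: smallest is -59875 mod 5442 = 5429 (at t = 12), with q = -408.

5429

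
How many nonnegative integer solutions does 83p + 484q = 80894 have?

2

gcd(484, 83) = 1  (484 = 5*83 + 69, 83 = 1*69 + 14, 69 = 4*14 + 13, 14 = 1*13 + 1, 13 = 13*1).
Back-substituting, 83*(35) + 484*(-6) = 1.
Scale by 80894: one solution is (2831290, -485364). Reduce p mod 484: (374, 103).
General: p = 374 + 484t, q = 103 - 83t.
p ≥ 0 ⇒ t ≥ 0; q ≥ 0 ⇒ t ≤ 1. So t ∈ [0, 1]: 2 solutions.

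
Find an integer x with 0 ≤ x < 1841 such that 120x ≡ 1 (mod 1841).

gcd(1841, 120) = 1.
By Bézout, 120×(-629) + 1841×(41) = 1.
So 120×-629 ≡ 1 (mod 1841), and -629 mod 1841 = 1212.

1212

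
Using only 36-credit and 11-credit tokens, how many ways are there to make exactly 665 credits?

1

Need nonnegative integers with 36j + 11k = 665.
gcd(36, 11) = 1, and 36·(4) + 11·(-13) = 1.
So (j₀, k₀) = (2660, -8645); general j = 2660 + 11t, k = -8645 - 36t.
j ≥ 0 ⇒ t ≥ -241; k ≥ 0 ⇒ t ≤ -241. That's 1 value of t.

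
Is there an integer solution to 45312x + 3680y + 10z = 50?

gcd(45312, 3680) = 32  (45312 = 12·3680 + 1152, 3680 = 3·1152 + 224, 1152 = 5·224 + 32, 224 = 7·32).
gcd(32, 10) = 2.
2 divides 50, so integer solutions exist.

yes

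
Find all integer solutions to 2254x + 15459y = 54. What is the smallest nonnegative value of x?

gcd(15459, 2254) = 1.
1 divides 54, so solutions exist.
By Bézout, 2254×(-3683) + 15459×(537) = 1.
Scale by 54/1 = 54: (x₀, y₀) = (-198882, 28998).
General solution: x = -198882 + 15459t, y = 28998 - 2254t for integer t.
x ≥ 0: smallest is -198882 mod 15459 = 2085 (at t = 13), with y = -304.

2085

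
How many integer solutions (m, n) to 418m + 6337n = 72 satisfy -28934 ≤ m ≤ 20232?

gcd(6337, 418):
  6337 = 15×418 + 67
  418 = 6×67 + 16
  67 = 4×16 + 3
  16 = 5×3 + 1
  3 = 3×1
so gcd(6337, 418) = 1.
Back-substitute for Bézout coefficients:
  1 = 16 - 5×3
  ... = 418×(1986) + 6337×(-131)
Scale by 72: particular solution (142992, -9432); reduce m mod 6337: (3578, -236).
General solution: m = 3578 + 6337t, n = -236 - 418t for integer t.
-28934 ≤ 3578 + 6337t ≤ 20232 gives t ∈ [-5, 2], which is 8 values.

8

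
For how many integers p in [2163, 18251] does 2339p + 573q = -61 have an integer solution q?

gcd(2339, 573) = 1  (2339 = 4·573 + 47, 573 = 12·47 + 9, 47 = 5·9 + 2, 9 = 4·2 + 1, 2 = 2·1).
Back-substituting, 2339·(-256) + 573·(1045) = 1.
Scale by -61: particular solution (15616, -63745); reduce p mod 573: (145, -592).
General solution: p = 145 + 573t, q = -592 - 2339t for integer t.
2163 ≤ 145 + 573t ≤ 18251 gives t ∈ [4, 31], which is 28 values.

28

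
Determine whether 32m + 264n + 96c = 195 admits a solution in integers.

no

gcd(264, 32) = 8  (264 = 8·32 + 8, 32 = 4·8).
gcd(8, 96) = 8.
8 does not divide 195 (remainder 3), so no integer solutions.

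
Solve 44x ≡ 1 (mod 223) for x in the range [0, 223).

147

gcd(223, 44) = 1.
By Bézout, 44×(-76) + 223×(15) = 1.
So 44×-76 ≡ 1 (mod 223), and -76 mod 223 = 147.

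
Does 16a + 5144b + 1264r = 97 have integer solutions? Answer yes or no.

gcd(5144, 16) = 8  (5144 = 321*16 + 8, 16 = 2*8).
gcd(8, 1264) = 8.
8 does not divide 97 (remainder 1), so no integer solutions.

no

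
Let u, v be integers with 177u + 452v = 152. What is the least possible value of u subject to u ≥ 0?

gcd(452, 177):
  452 = 2*177 + 98
  177 = 1*98 + 79
  98 = 1*79 + 19
  79 = 4*19 + 3
  19 = 6*3 + 1
  3 = 3*1
so gcd(452, 177) = 1.
1 divides 152, so solutions exist.
Back-substitute for Bézout coefficients:
  1 = 19 - 6*3
  ... = 177*(-143) + 452*(56)
Scale by 152/1 = 152: (u₀, v₀) = (-21736, 8512).
General solution: u = -21736 + 452t, v = 8512 - 177t for integer t.
u ≥ 0: smallest is -21736 mod 452 = 412 (at t = 49), with v = -161.

412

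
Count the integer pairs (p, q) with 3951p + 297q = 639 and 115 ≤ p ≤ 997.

27

gcd(3951, 297) = 9.
By Bézout, 3951*(10) + 297*(-133) = 9.
Particular solution: (17, -224).
General solution: p = 17 + 33t, q = -224 - 439t for integer t.
115 ≤ 17 + 33t ≤ 997 gives t ∈ [3, 29], which is 27 values.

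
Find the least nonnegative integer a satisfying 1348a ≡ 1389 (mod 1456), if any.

no solution

gcd(1456, 1348) = 4  (1456 = 1·1348 + 108, 1348 = 12·108 + 52, 108 = 2·52 + 4, 52 = 13·4).
4 does not divide 1389, so the congruence has no solution.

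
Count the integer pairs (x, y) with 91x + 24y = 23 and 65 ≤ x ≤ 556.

gcd(91, 24) = 1  (91 = 3·24 + 19, 24 = 1·19 + 5, 19 = 3·5 + 4, 5 = 1·4 + 1, 4 = 4·1).
Back-substituting, 91·(-5) + 24·(19) = 1.
Scale by 23: particular solution (-115, 437); reduce x mod 24: (5, -18).
General solution: x = 5 + 24t, y = -18 - 91t for integer t.
65 ≤ 5 + 24t ≤ 556 gives t ∈ [3, 22], which is 20 values.

20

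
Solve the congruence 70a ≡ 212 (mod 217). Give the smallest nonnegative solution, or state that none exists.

gcd(217, 70) = 7  (217 = 3·70 + 7, 70 = 10·7).
7 does not divide 212, so the congruence has no solution.

no solution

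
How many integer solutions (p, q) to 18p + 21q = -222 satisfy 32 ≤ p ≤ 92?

9

gcd(21, 18) = 3.
By Bézout, 18×(-1) + 21×(1) = 3.
Particular solution: (4, -14).
General solution: p = 4 + 7t, q = -14 - 6t for integer t.
32 ≤ 4 + 7t ≤ 92 gives t ∈ [4, 12], which is 9 values.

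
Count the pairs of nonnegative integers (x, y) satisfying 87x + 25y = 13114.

gcd(87, 25):
  87 = 3·25 + 12
  25 = 2·12 + 1
  12 = 12·1
so gcd(87, 25) = 1.
Back-substitute for Bézout coefficients:
  1 = 25 - 2·12
  ... = 87·(-2) + 25·(7)
Scale by 13114: one solution is (-26228, 91798). Reduce x mod 25: (22, 448).
General: x = 22 + 25t, y = 448 - 87t.
x ≥ 0 ⇒ t ≥ 0; y ≥ 0 ⇒ t ≤ 5. So t ∈ [0, 5]: 6 solutions.

6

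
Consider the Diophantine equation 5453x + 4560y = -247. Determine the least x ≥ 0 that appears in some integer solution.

61

gcd(5453, 4560) = 19.
19 divides -247, so solutions exist.
By Bézout, 5453·(-97) + 4560·(116) = 19.
Scale by -247/19 = -13: (x₀, y₀) = (1261, -1508).
General solution: x = 1261 + 240t, y = -1508 - 287t for integer t.
x ≥ 0: smallest is 1261 mod 240 = 61 (at t = -5), with y = -73.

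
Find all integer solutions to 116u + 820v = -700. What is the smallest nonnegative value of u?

gcd(820, 116) = 4  (820 = 7·116 + 8, 116 = 14·8 + 4, 8 = 2·4).
4 divides -700, so solutions exist.
Back-substituting, 116·(99) + 820·(-14) = 4.
Scale by -700/4 = -175: (u₀, v₀) = (-17325, 2450).
General solution: u = -17325 + 205t, v = 2450 - 29t for integer t.
u ≥ 0: smallest is -17325 mod 205 = 100 (at t = 85), with v = -15.

100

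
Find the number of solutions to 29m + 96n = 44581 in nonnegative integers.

gcd(96, 29):
  96 = 3*29 + 9
  29 = 3*9 + 2
  9 = 4*2 + 1
  2 = 2*1
so gcd(96, 29) = 1.
Back-substitute for Bézout coefficients:
  1 = 9 - 4*2
  ... = 29*(-43) + 96*(13)
Scale by 44581: one solution is (-1916983, 579553). Reduce m mod 96: (41, 452).
General: m = 41 + 96t, n = 452 - 29t.
m ≥ 0 ⇒ t ≥ 0; n ≥ 0 ⇒ t ≤ 15. So t ∈ [0, 15]: 16 solutions.

16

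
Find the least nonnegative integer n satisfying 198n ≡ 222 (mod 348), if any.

31

gcd(348, 198) = 6.
6 divides 222, so solutions exist.
By Bézout, 198·(-7) + 348·(4) = 6.
So 198·(-7) ≡ 6 (mod 348); multiply by 37: n ≡ -259 (mod 58).
Smallest nonnegative: n = -259 mod 58 = 31.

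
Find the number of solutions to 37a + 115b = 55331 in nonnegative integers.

gcd(115, 37) = 1.
By Bézout, 37×(28) + 115×(-9) = 1.
One solution: (103, 448).
General: a = 103 + 115t, b = 448 - 37t.
a ≥ 0 ⇒ t ≥ 0; b ≥ 0 ⇒ t ≤ 12. So t ∈ [0, 12]: 13 solutions.

13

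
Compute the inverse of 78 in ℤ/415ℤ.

282

gcd(415, 78):
  415 = 5·78 + 25
  78 = 3·25 + 3
  25 = 8·3 + 1
  3 = 3·1
so gcd(415, 78) = 1.
Back-substitute for Bézout coefficients:
  1 = 25 - 8·3
  ... = 78·(-133) + 415·(25)
So 78·-133 ≡ 1 (mod 415), and -133 mod 415 = 282.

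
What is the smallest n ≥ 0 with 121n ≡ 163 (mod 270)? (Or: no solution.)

133

gcd(270, 121):
  270 = 2*121 + 28
  121 = 4*28 + 9
  28 = 3*9 + 1
  9 = 9*1
so gcd(270, 121) = 1.
1 divides 163, so solutions exist.
Back-substitute for Bézout coefficients:
  1 = 28 - 3*9
  ... = 121*(-29) + 270*(13)
So 121*(-29) ≡ 1 (mod 270); multiply by 163: n ≡ -4727 (mod 270).
Smallest nonnegative: n = -4727 mod 270 = 133.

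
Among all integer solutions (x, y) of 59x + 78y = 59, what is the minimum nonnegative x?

1

gcd(78, 59):
  78 = 1·59 + 19
  59 = 3·19 + 2
  19 = 9·2 + 1
  2 = 2·1
so gcd(78, 59) = 1.
1 divides 59, so solutions exist.
Back-substitute for Bézout coefficients:
  1 = 19 - 9·2
  ... = 59·(-37) + 78·(28)
Scale by 59/1 = 59: (x₀, y₀) = (-2183, 1652).
General solution: x = -2183 + 78t, y = 1652 - 59t for integer t.
x ≥ 0: smallest is -2183 mod 78 = 1 (at t = 28), with y = 0.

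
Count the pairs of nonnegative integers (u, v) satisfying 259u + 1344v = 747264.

16

gcd(1344, 259) = 7  (1344 = 5·259 + 49, 259 = 5·49 + 14, 49 = 3·14 + 7, 14 = 2·7).
Back-substituting, 259·(-83) + 1344·(16) = 7.
Scale by 106752: one solution is (-8860416, 1708032). Reduce u mod 192: (0, 556).
General: u = 0 + 192t, v = 556 - 37t.
u ≥ 0 ⇒ t ≥ 0; v ≥ 0 ⇒ t ≤ 15. So t ∈ [0, 15]: 16 solutions.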